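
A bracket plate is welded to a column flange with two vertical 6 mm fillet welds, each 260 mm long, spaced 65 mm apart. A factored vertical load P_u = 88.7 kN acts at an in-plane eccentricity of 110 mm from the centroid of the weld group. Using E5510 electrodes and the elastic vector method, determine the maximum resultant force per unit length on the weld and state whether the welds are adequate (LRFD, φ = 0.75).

f_max ≈ 449 N/mm; adequate

E55XX → F_EXX = 550 MPa.
Total weld length L_w = 520 mm. Treat welds as unit-width lines.
Polar moment about centroid: J = 2[d³/12 + d(b/2)²] = 2[260³/12 + 260×32.5²] = 3479000 mm³.
Direct shear f_v = P/L_w = 88.7×10³ / 520 = 170.6 N/mm (vertical).
Torsion M = P·e = 88.7×10³ × 110 = 9757000 N·mm.
Critical point at (x, y) = (32.5, 130) from centroid. f_tx = M·y/J = 364.6 N/mm; f_ty = M·x/J = 91.16 N/mm.
Resultant f_max = √[f_tx² + (f_v + f_ty)²] = √[364.6² + (170.6 + 91.16)²] = 448.8 N/mm.
Capacity per unit length: φr_n = 0.75 × 0.6 × 550 × (0.707 × 6) = 1050 N/mm.
448.8 ≤ 1050 → adequate.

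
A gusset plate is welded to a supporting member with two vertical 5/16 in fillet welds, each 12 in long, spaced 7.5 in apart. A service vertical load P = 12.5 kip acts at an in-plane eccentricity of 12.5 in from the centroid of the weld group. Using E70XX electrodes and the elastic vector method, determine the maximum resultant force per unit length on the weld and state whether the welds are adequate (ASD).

E70XX → F_EXX = 70 ksi.
Total weld length L_w = 24 in. Treat welds as unit-width lines.
Polar moment about centroid: J = 2[d³/12 + d(b/2)²] = 2[12³/12 + 12×3.75²] = 625.5 in³.
Direct shear f_v = P/L_w = 12.5 / 24 = 0.5208 kip/in (vertical).
Torsion M = P·e = 12.5 × 12.5 = 156.25 kip·in.
Critical point at (x, y) = (3.75, 6) from centroid. f_tx = M·y/J = 1.499 kip/in; f_ty = M·x/J = 0.9368 kip/in.
Resultant f_max = √[f_tx² + (f_v + f_ty)²] = √[1.499² + (0.5208 + 0.9368)²] = 2.091 kip/in.
Capacity per unit length: r_n/Ω = (1/2.0) × 0.6 × 70 × (0.707 × 0.3125) = 4.64 kip/in.
2.091 ≤ 4.64 → adequate.

f_max ≈ 2.09 kip/in; adequate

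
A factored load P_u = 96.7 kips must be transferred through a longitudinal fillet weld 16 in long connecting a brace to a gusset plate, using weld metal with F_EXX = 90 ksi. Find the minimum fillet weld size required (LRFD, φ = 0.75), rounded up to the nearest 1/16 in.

Total weld length L = 16 in.
Required throat t_e = P_u / (φ × 0.6 F_EXX × L) = 96.7 / (0.75 × 0.6 × 90 × 16) = 0.1492 in.
Required leg w = t_e / 0.707 = 0.2111 in → use 1/4 in.

w = 1/4 in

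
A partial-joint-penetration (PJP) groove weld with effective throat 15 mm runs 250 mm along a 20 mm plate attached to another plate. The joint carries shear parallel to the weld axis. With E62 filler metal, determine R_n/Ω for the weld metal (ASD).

R_n/Ω ≈ 698 kN

E62XX → F_EXX = 620 MPa.
Effective throat (given) t_e = 15 mm.
A_we = 15 × 250 = 3750 mm².
F_nw = 0.6 F_EXX = 372 MPa.
R_n/Ω = (372 × 3750) / 2.0 × 10⁻³ = 697.5 kN.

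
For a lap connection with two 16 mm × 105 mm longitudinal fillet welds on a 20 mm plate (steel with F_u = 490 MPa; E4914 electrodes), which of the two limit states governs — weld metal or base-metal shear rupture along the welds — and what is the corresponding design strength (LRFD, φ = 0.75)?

φR_n ≈ 524 kN (weld metal governs)

E49XX → F_EXX = 490 MPa.
t_e = 0.707 × 16 = 11.31 mm; L = 210 mm.
Weld metal: φR_n = 0.75 × 0.6 × 490 × 11.31 × 210 × 10⁻³ = 523.8 kN.
Base metal (shear rupture): φR_n = 0.75 × 0.6 × 490 × 20 × 210 × 10⁻³ = 926.1 kN.
Governing: weld metal.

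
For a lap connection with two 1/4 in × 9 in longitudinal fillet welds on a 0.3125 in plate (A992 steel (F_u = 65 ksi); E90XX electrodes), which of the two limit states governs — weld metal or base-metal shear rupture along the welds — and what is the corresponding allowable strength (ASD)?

E90XX → F_EXX = 90 ksi.
t_e = 0.707 × 0.25 = 0.1767 in; L = 18 in.
Weld metal: R_n/Ω = (1/2.0) × 0.6 × 90 × 0.1767 × 18 = 85.9 kip.
Base metal (shear rupture): R_n/Ω = (1/2.0) × 0.6 × 65 × 0.3125 × 18 = 109.7 kip.
Governing: weld metal.

R_n/Ω ≈ 85.9 kip (weld metal governs)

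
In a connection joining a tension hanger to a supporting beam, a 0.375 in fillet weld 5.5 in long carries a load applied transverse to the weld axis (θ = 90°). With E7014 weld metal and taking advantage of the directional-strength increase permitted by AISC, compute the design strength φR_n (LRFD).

E70XX → F_EXX = 70 ksi.
t_e = 0.707 × 0.375 = 0.2651 in; A_we = 0.2651 × 5.5 = 1.458 in².
Directional factor: 1.0 + 0.5 sin^1.5(90°) = 1.5.
F_nw = 0.6 × 70 × 1.5 = 63 ksi.
φR_n = 0.75 × 63 × 1.458 = 68.9 kip.

φR_n ≈ 68.9 kip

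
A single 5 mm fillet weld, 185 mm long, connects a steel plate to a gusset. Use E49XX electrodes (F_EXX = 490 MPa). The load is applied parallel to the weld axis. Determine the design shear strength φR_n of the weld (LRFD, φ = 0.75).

Effective throat t_e = 0.707 × 5 = 3.535 mm.
Total length L = 185 mm; A_we = 3.535 × 185 = 654 mm².
F_nw = 0.6 F_EXX = 0.6 × 490 = 294 MPa.
φR_n = 0.75 × 294 × 654 × 10⁻³ = 144.2 kN.

φR_n ≈ 144 kN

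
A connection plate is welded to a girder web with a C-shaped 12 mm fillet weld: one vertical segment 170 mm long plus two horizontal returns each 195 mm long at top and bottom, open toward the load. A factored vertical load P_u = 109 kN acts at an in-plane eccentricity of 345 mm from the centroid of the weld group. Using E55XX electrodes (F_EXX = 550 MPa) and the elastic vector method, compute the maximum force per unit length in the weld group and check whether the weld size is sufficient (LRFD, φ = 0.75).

Total weld length L_w = 560 mm. Treat welds as unit-width lines.
Centroid: x̄ = 2×195×97.5 / 560 = 67.9 mm from the vertical weld.
Polar moment about centroid: J = I_x + I_y = [170³/12 + 2×195×85²] + [170×67.9² + 2(195³/12 + 195×29.6²)] = 5588000 mm³.
Direct shear f_v = P/L_w = 109×10³ / 560 = 194.6 N/mm (vertical).
Torsion M = P·e = 109×10³ × 345 = 37605000 N·mm.
Critical point at (x, y) = (127.1, 85) from centroid. f_tx = M·y/J = 572 N/mm; f_ty = M·x/J = 855.3 N/mm.
Resultant f_max = √[f_tx² + (f_v + f_ty)²] = √[572² + (194.6 + 855.3)²] = 1196 N/mm.
Capacity per unit length: φr_n = 0.75 × 0.6 × 550 × (0.707 × 12) = 2100 N/mm.
1196 ≤ 2100 → adequate.

f_max ≈ 1200 N/mm; adequate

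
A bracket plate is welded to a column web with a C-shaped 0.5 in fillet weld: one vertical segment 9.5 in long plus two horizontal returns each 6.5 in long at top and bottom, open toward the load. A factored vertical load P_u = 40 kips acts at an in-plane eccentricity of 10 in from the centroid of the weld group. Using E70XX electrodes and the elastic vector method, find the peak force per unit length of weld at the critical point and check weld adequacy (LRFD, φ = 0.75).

E70XX → F_EXX = 70 ksi.
Total weld length L_w = 22.5 in. Treat welds as unit-width lines.
Centroid: x̄ = 2×6.5×3.25 / 22.5 = 1.878 in from the vertical weld.
Polar moment about centroid: J = I_x + I_y = [9.5³/12 + 2×6.5×4.75²] + [9.5×1.878² + 2(6.5³/12 + 6.5×1.372²)] = 468.5 in³.
Direct shear f_v = P/L_w = 40 / 22.5 = 1.778 kip/in (vertical).
Torsion M = P·e = 40 × 10 = 400 kip·in.
Critical point at (x, y) = (4.622, 4.75) from centroid. f_tx = M·y/J = 4.055 kip/in; f_ty = M·x/J = 3.946 kip/in.
Resultant f_max = √[f_tx² + (f_v + f_ty)²] = √[4.055² + (1.778 + 3.946)²] = 7.015 kip/in.
Capacity per unit length: φr_n = 0.75 × 0.6 × 70 × (0.707 × 0.5) = 11.14 kip/in.
7.015 ≤ 11.14 → adequate.

f_max ≈ 7.02 kip/in; adequate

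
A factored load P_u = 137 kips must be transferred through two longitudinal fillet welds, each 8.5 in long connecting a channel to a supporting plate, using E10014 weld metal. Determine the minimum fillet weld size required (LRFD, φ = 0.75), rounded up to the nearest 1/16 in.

E100XX → F_EXX = 100 ksi.
Total weld length L = 17 in.
Required throat t_e = P_u / (φ × 0.6 F_EXX × L) = 137 / (0.75 × 0.6 × 100 × 17) = 0.1791 in.
Required leg w = t_e / 0.707 = 0.2533 in → use 5/16 in.

w = 5/16 in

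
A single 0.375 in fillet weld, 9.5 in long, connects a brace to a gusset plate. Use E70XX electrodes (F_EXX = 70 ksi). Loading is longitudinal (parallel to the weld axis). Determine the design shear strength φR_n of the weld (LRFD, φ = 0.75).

φR_n ≈ 79.3 kip

Effective throat t_e = 0.707 × 0.375 = 0.2651 in.
Total length L = 9.5 in; A_we = 0.2651 × 9.5 = 2.519 in².
F_nw = 0.6 F_EXX = 0.6 × 70 = 42 ksi.
φR_n = 0.75 × 42 × 2.519 = 79.34 kip.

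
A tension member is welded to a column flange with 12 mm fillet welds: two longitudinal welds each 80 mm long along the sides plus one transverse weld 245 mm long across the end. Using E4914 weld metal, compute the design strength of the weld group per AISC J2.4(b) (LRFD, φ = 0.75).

E49XX → F_EXX = 490 MPa.
t_e = 0.707 × 12 = 8.484 mm.
R_nwl = 0.6 × 490 × 8.484 × 160 × 10⁻³ = 399.1 kN (longitudinal, 2 welds).
R_nwt = 0.6 × 490 × 8.484 × 245 × 10⁻³ = 611.1 kN (transverse, base value).
(i) R_nwl + R_nwt = 1010 kN; (ii) 0.85 R_nwl + 1.5 R_nwt = 1256 kN.
R_n = max = 1256 kN [governs: (ii)]; φR_n = 941.9 kN.

φR_n ≈ 942 kN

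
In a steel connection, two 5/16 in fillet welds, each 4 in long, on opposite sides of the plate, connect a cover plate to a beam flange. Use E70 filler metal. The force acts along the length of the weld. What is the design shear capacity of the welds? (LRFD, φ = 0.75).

E70XX → F_EXX = 70 ksi.
Effective throat t_e = 0.707 × 0.3125 = 0.2209 in.
Total length L = 8 in; A_we = 0.2209 × 8 = 1.767 in².
F_nw = 0.6 F_EXX = 0.6 × 70 = 42 ksi.
φR_n = 0.75 × 42 × 1.767 = 55.68 kips.

φR_n ≈ 55.7 kips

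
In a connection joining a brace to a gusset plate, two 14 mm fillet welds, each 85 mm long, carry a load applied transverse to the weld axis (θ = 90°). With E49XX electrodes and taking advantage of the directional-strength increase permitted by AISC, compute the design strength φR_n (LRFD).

φR_n ≈ 557 kN

E49XX → F_EXX = 490 MPa.
t_e = 0.707 × 14 = 9.898 mm; A_we = 9.898 × 170 = 1683 mm².
Directional factor: 1.0 + 0.5 sin^1.5(90°) = 1.5.
F_nw = 0.6 × 490 × 1.5 = 441 MPa.
φR_n = 0.75 × 441 × 1683 × 10⁻³ = 556.5 kN.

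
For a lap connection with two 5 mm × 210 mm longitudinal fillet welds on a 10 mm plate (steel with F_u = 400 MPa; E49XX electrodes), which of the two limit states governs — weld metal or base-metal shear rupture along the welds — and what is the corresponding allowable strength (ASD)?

E49XX → F_EXX = 490 MPa.
t_e = 0.707 × 5 = 3.535 mm; L = 420 mm.
Weld metal: R_n/Ω = (1/2.0) × 0.6 × 490 × 3.535 × 420 × 10⁻³ = 218.3 kN.
Base metal (shear rupture): R_n/Ω = (1/2.0) × 0.6 × 400 × 10 × 420 × 10⁻³ = 504 kN.
Governing: weld metal.

R_n/Ω ≈ 218 kN (weld metal governs)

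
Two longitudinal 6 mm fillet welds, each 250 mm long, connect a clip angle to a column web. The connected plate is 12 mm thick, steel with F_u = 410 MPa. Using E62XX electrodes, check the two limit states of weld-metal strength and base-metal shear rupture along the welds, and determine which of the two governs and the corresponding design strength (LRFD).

φR_n ≈ 592 kN (weld metal governs)

E62XX → F_EXX = 620 MPa.
t_e = 0.707 × 6 = 4.242 mm; L = 500 mm.
Weld metal: φR_n = 0.75 × 0.6 × 620 × 4.242 × 500 × 10⁻³ = 591.8 kN.
Base metal (shear rupture): φR_n = 0.75 × 0.6 × 410 × 12 × 500 × 10⁻³ = 1107 kN.
Governing: weld metal.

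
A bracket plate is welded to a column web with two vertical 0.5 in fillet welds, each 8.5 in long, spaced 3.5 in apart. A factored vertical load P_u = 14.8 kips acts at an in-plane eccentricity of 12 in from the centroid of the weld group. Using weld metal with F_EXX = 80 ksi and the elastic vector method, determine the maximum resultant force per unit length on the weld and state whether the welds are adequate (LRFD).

f_max ≈ 5.68 kip/in; adequate

Total weld length L_w = 17 in. Treat welds as unit-width lines.
Polar moment about centroid: J = 2[d³/12 + d(b/2)²] = 2[8.5³/12 + 8.5×1.75²] = 154.4 in³.
Direct shear f_v = P/L_w = 14.8 / 17 = 0.8706 kip/in (vertical).
Torsion M = P·e = 14.8 × 12 = 177.6 kip·in.
Critical point at (x, y) = (1.75, 4.25) from centroid. f_tx = M·y/J = 4.888 kip/in; f_ty = M·x/J = 2.013 kip/in.
Resultant f_max = √[f_tx² + (f_v + f_ty)²] = √[4.888² + (0.8706 + 2.013)²] = 5.675 kip/in.
Capacity per unit length: φr_n = 0.75 × 0.6 × 80 × (0.707 × 0.5) = 12.73 kip/in.
5.675 ≤ 12.73 → adequate.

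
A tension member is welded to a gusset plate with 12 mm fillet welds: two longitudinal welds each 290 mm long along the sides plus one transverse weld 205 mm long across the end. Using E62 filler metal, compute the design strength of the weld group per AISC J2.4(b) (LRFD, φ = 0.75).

E62XX → F_EXX = 620 MPa.
t_e = 0.707 × 12 = 8.484 mm.
R_nwl = 0.6 × 620 × 8.484 × 580 × 10⁻³ = 1831 kN (longitudinal, 2 welds).
R_nwt = 0.6 × 620 × 8.484 × 205 × 10⁻³ = 647 kN (transverse, base value).
(i) R_nwl + R_nwt = 2477 kN; (ii) 0.85 R_nwl + 1.5 R_nwt = 2526 kN.
R_n = max = 2526 kN [governs: (ii)]; φR_n = 1895 kN.

φR_n ≈ 1890 kN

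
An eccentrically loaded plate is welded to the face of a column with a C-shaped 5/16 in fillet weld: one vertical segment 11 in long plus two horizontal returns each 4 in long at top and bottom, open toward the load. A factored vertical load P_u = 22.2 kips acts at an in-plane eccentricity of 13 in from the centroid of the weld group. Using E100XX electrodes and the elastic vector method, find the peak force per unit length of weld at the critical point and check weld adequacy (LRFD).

E100XX → F_EXX = 100 ksi.
Total weld length L_w = 19 in. Treat welds as unit-width lines.
Centroid: x̄ = 2×4×2 / 19 = 0.8421 in from the vertical weld.
Polar moment about centroid: J = I_x + I_y = [11³/12 + 2×4×5.5²] + [11×0.8421² + 2(4³/12 + 4×1.158²)] = 382.1 in³.
Direct shear f_v = P/L_w = 22.2 / 19 = 1.168 kip/in (vertical).
Torsion M = P·e = 22.2 × 13 = 288.6 kip·in.
Critical point at (x, y) = (3.158, 5.5) from centroid. f_tx = M·y/J = 4.154 kip/in; f_ty = M·x/J = 2.385 kip/in.
Resultant f_max = √[f_tx² + (f_v + f_ty)²] = √[4.154² + (1.168 + 2.385)²] = 5.467 kip/in.
Capacity per unit length: φr_n = 0.75 × 0.6 × 100 × (0.707 × 0.3125) = 9.942 kip/in.
5.467 ≤ 9.942 → adequate.

f_max ≈ 5.47 kip/in; adequate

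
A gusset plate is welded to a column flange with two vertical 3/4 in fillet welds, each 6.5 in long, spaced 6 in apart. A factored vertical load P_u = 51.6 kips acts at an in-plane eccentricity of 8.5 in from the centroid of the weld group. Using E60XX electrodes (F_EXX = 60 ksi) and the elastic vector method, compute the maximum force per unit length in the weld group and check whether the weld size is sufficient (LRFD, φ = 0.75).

f_max ≈ 14.9 kip/in; NOT adequate

Total weld length L_w = 13 in. Treat welds as unit-width lines.
Polar moment about centroid: J = 2[d³/12 + d(b/2)²] = 2[6.5³/12 + 6.5×3²] = 162.8 in³.
Direct shear f_v = P/L_w = 51.6 / 13 = 3.969 kip/in (vertical).
Torsion M = P·e = 51.6 × 8.5 = 438.6 kip·in.
Critical point at (x, y) = (3, 3.25) from centroid. f_tx = M·y/J = 8.757 kip/in; f_ty = M·x/J = 8.084 kip/in.
Resultant f_max = √[f_tx² + (f_v + f_ty)²] = √[8.757² + (3.969 + 8.084)²] = 14.9 kip/in.
Capacity per unit length: φr_n = 0.75 × 0.6 × 60 × (0.707 × 0.75) = 14.32 kip/in.
14.9 > 14.32 → NOT adequate.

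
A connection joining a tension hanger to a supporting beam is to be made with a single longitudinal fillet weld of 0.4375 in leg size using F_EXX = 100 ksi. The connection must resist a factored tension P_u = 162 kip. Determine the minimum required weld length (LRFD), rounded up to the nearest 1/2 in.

Throat t_e = 0.707 × 0.4375 = 0.3093 in.
φr_n = 0.75 × 0.6 × 100 × 0.3093 = 13.92 kip/in.
L_req = P_u / φr_n = 162 / 13.92 = 11.64 in total.
Round up → use L = 12 in.

L = 12 in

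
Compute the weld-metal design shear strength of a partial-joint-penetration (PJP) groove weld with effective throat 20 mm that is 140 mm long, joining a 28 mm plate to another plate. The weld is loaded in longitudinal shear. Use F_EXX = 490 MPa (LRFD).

φR_n ≈ 617 kN

Effective throat (given) t_e = 20 mm.
A_we = 20 × 140 = 2800 mm².
F_nw = 0.6 F_EXX = 294 MPa.
φR_n = 0.75 × 294 × 2800 × 10⁻³ = 617.4 kN.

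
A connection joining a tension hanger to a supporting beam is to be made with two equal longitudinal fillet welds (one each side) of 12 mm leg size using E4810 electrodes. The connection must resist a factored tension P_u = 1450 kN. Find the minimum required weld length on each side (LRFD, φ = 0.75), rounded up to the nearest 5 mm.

L = 400 mm on each side

E48XX → F_EXX = 480 MPa.
Throat t_e = 0.707 × 12 = 8.484 mm.
φr_n = 0.75 × 0.6 × 480 × 8.484 × 10⁻³ = 1.833 kN/mm.
L_req = P_u / φr_n = 1450 / 1.833 = 791.2 mm total.
Per side: 791.2 / 2 = 395.6 mm.
Round up → use L = 400 mm on each side.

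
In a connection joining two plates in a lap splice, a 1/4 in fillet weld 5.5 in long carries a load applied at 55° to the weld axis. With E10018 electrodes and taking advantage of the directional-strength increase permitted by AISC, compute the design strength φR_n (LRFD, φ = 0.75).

φR_n ≈ 60 kip

E100XX → F_EXX = 100 ksi.
t_e = 0.707 × 0.25 = 0.1767 in; A_we = 0.1767 × 5.5 = 0.9721 in².
Directional factor: 1.0 + 0.5 sin^1.5(55°) = 1.371.
F_nw = 0.6 × 100 × 1.371 = 82.24 ksi.
φR_n = 0.75 × 82.24 × 0.9721 = 59.96 kip.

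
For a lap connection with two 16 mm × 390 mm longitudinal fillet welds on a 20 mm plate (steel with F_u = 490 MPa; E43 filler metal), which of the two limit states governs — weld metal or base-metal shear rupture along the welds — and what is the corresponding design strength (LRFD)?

φR_n ≈ 1710 kN (weld metal governs)

E43XX → F_EXX = 430 MPa.
t_e = 0.707 × 16 = 11.31 mm; L = 780 mm.
Weld metal: φR_n = 0.75 × 0.6 × 430 × 11.31 × 780 × 10⁻³ = 1707 kN.
Base metal (shear rupture): φR_n = 0.75 × 0.6 × 490 × 20 × 780 × 10⁻³ = 3440 kN.
Governing: weld metal.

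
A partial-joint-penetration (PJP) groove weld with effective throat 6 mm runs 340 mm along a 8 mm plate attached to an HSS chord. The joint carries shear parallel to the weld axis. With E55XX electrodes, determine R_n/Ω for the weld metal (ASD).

R_n/Ω ≈ 337 kN

E55XX → F_EXX = 550 MPa.
Effective throat (given) t_e = 6 mm.
A_we = 6 × 340 = 2040 mm².
F_nw = 0.6 F_EXX = 330 MPa.
R_n/Ω = (330 × 2040) / 2.0 × 10⁻³ = 336.6 kN.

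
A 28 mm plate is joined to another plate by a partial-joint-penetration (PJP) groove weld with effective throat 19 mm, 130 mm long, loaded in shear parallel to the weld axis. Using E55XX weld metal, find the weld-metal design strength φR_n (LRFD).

φR_n ≈ 611 kN

E55XX → F_EXX = 550 MPa.
Effective throat (given) t_e = 19 mm.
A_we = 19 × 130 = 2470 mm².
F_nw = 0.6 F_EXX = 330 MPa.
φR_n = 0.75 × 330 × 2470 × 10⁻³ = 611.3 kN.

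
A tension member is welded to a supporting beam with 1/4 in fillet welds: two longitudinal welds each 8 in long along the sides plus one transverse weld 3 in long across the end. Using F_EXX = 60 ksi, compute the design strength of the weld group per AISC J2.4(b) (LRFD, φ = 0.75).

φR_n ≈ 90.7 kips

t_e = 0.707 × 0.25 = 0.1767 in.
R_nwl = 0.6 × 60 × 0.1767 × 16 = 101.8 kips (longitudinal, 2 welds).
R_nwt = 0.6 × 60 × 0.1767 × 3 = 19.09 kips (transverse, base value).
(i) R_nwl + R_nwt = 120.9 kips; (ii) 0.85 R_nwl + 1.5 R_nwt = 115.2 kips.
R_n = max = 120.9 kips [governs: (i)]; φR_n = 90.67 kips.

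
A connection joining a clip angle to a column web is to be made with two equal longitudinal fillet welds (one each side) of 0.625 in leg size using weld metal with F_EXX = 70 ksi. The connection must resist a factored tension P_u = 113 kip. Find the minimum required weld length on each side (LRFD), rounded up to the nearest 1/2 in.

Throat t_e = 0.707 × 0.625 = 0.4419 in.
φr_n = 0.75 × 0.6 × 70 × 0.4419 = 13.92 kip/in.
L_req = P_u / φr_n = 113 / 13.92 = 8.118 in total.
Per side: 8.118 / 2 = 4.059 in.
Round up → use L = 4.5 in on each side.

L = 4.5 in on each side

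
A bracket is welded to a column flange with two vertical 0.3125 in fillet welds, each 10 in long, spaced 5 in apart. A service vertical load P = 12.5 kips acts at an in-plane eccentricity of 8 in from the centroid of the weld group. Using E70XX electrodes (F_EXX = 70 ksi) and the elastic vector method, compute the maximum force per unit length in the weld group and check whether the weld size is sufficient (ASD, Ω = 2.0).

Total weld length L_w = 20 in. Treat welds as unit-width lines.
Polar moment about centroid: J = 2[d³/12 + d(b/2)²] = 2[10³/12 + 10×2.5²] = 291.7 in³.
Direct shear f_v = P/L_w = 12.5 / 20 = 0.625 kip/in (vertical).
Torsion M = P·e = 12.5 × 8 = 100 kip·in.
Critical point at (x, y) = (2.5, 5) from centroid. f_tx = M·y/J = 1.714 kip/in; f_ty = M·x/J = 0.8571 kip/in.
Resultant f_max = √[f_tx² + (f_v + f_ty)²] = √[1.714² + (0.625 + 0.8571)²] = 2.266 kip/in.
Capacity per unit length: r_n/Ω = (1/2.0) × 0.6 × 70 × (0.707 × 0.3125) = 4.64 kip/in.
2.266 ≤ 4.64 → adequate.

f_max ≈ 2.27 kip/in; adequate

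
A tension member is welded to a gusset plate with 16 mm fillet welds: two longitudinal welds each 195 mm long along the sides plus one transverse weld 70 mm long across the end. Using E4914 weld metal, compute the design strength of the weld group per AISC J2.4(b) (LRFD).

φR_n ≈ 1150 kN

E49XX → F_EXX = 490 MPa.
t_e = 0.707 × 16 = 11.31 mm.
R_nwl = 0.6 × 490 × 11.31 × 390 × 10⁻³ = 1297 kN (longitudinal, 2 welds).
R_nwt = 0.6 × 490 × 11.31 × 70 × 10⁻³ = 232.8 kN (transverse, base value).
(i) R_nwl + R_nwt = 1530 kN; (ii) 0.85 R_nwl + 1.5 R_nwt = 1452 kN.
R_n = max = 1530 kN [governs: (i)]; φR_n = 1147 kN.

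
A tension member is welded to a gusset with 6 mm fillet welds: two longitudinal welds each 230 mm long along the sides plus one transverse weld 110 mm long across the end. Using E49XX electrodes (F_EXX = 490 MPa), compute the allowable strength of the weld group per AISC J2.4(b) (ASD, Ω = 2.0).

t_e = 0.707 × 6 = 4.242 mm.
R_nwl = 0.6 × 490 × 4.242 × 460 × 10⁻³ = 573.7 kN (longitudinal, 2 welds).
R_nwt = 0.6 × 490 × 4.242 × 110 × 10⁻³ = 137.2 kN (transverse, base value).
(i) R_nwl + R_nwt = 710.9 kN; (ii) 0.85 R_nwl + 1.5 R_nwt = 693.4 kN.
R_n = max = 710.9 kN [governs: (i)]; R_n/Ω = 355.4 kN.

R_n/Ω ≈ 355 kN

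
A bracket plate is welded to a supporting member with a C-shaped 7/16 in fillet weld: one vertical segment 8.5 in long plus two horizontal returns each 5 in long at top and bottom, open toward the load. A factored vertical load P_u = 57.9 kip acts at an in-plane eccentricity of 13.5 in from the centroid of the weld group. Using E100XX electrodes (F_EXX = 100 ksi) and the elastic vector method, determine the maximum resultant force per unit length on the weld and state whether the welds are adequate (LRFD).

f_max ≈ 17.8 kip/in; NOT adequate

Total weld length L_w = 18.5 in. Treat welds as unit-width lines.
Centroid: x̄ = 2×5×2.5 / 18.5 = 1.351 in from the vertical weld.
Polar moment about centroid: J = I_x + I_y = [8.5³/12 + 2×5×4.25²] + [8.5×1.351² + 2(5³/12 + 5×1.149²)] = 281.4 in³.
Direct shear f_v = P/L_w = 57.9 / 18.5 = 3.13 kip/in (vertical).
Torsion M = P·e = 57.9 × 13.5 = 781.65 kip·in.
Critical point at (x, y) = (3.649, 4.25) from centroid. f_tx = M·y/J = 11.81 kip/in; f_ty = M·x/J = 10.14 kip/in.
Resultant f_max = √[f_tx² + (f_v + f_ty)²] = √[11.81² + (3.13 + 10.14)²] = 17.76 kip/in.
Capacity per unit length: φr_n = 0.75 × 0.6 × 100 × (0.707 × 0.4375) = 13.92 kip/in.
17.76 > 13.92 → NOT adequate.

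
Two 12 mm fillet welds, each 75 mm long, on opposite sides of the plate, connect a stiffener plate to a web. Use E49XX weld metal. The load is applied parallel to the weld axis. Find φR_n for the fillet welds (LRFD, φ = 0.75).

φR_n ≈ 281 kN

E49XX → F_EXX = 490 MPa.
Effective throat t_e = 0.707 × 12 = 8.484 mm.
Total length L = 150 mm; A_we = 8.484 × 150 = 1273 mm².
F_nw = 0.6 F_EXX = 0.6 × 490 = 294 MPa.
φR_n = 0.75 × 294 × 1273 × 10⁻³ = 280.6 kN.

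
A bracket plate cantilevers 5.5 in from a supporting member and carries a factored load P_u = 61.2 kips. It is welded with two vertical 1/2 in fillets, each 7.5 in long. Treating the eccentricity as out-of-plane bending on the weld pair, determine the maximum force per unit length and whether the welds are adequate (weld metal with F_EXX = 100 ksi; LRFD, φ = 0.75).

f_max ≈ 18.4 kip/in; NOT adequate

L_w = 2 × 7.5 = 15 in; section modulus (unit throat) S = 2 × L²/6 = 18.75 in².
Direct shear f_v = P/L_w = 61.2/15 = 4.08 kip/in.
Moment M = P × e = 61.2 × 5.5 = 336.6 kip·in; bending f_b = M/S = 17.95 kip/in.
f_max = √(f_v² + f_b²) = √(4.08² + 17.95²) = 18.41 kip/in.
φr_n = 0.75 × 0.6 × 100 × (0.707 × 0.5) = 15.91 kip/in → NOT adequate.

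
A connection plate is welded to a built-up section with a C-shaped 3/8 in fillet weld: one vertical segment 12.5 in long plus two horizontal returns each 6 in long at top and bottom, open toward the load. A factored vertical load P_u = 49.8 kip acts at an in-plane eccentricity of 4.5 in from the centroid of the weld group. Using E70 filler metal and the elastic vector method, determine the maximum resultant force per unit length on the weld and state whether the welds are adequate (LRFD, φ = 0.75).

E70XX → F_EXX = 70 ksi.
Total weld length L_w = 24.5 in. Treat welds as unit-width lines.
Centroid: x̄ = 2×6×3 / 24.5 = 1.469 in from the vertical weld.
Polar moment about centroid: J = I_x + I_y = [12.5³/12 + 2×6×6.25²] + [12.5×1.469² + 2(6³/12 + 6×1.531²)] = 722.6 in³.
Direct shear f_v = P/L_w = 49.8 / 24.5 = 2.033 kip/in (vertical).
Torsion M = P·e = 49.8 × 4.5 = 224.1 kip·in.
Critical point at (x, y) = (4.531, 6.25) from centroid. f_tx = M·y/J = 1.938 kip/in; f_ty = M·x/J = 1.405 kip/in.
Resultant f_max = √[f_tx² + (f_v + f_ty)²] = √[1.938² + (2.033 + 1.405)²] = 3.946 kip/in.
Capacity per unit length: φr_n = 0.75 × 0.6 × 70 × (0.707 × 0.375) = 8.351 kip/in.
3.946 ≤ 8.351 → adequate.

f_max ≈ 3.95 kip/in; adequate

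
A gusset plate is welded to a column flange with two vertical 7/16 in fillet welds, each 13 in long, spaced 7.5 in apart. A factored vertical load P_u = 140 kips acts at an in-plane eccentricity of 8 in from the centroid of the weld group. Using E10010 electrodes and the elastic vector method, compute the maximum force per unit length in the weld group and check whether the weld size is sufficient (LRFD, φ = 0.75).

E100XX → F_EXX = 100 ksi.
Total weld length L_w = 26 in. Treat welds as unit-width lines.
Polar moment about centroid: J = 2[d³/12 + d(b/2)²] = 2[13³/12 + 13×3.75²] = 731.8 in³.
Direct shear f_v = P/L_w = 140 / 26 = 5.385 kip/in (vertical).
Torsion M = P·e = 140 × 8 = 1120 kip·in.
Critical point at (x, y) = (3.75, 6.5) from centroid. f_tx = M·y/J = 9.948 kip/in; f_ty = M·x/J = 5.739 kip/in.
Resultant f_max = √[f_tx² + (f_v + f_ty)²] = √[9.948² + (5.385 + 5.739)²] = 14.92 kip/in.
Capacity per unit length: φr_n = 0.75 × 0.6 × 100 × (0.707 × 0.4375) = 13.92 kip/in.
14.92 > 13.92 → NOT adequate.

f_max ≈ 14.9 kip/in; NOT adequate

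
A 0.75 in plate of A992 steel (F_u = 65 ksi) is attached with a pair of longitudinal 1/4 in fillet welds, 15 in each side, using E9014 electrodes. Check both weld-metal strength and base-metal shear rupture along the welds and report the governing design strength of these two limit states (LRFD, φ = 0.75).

φR_n ≈ 215 kips (weld metal governs)

E90XX → F_EXX = 90 ksi.
t_e = 0.707 × 0.25 = 0.1767 in; L = 30 in.
Weld metal: φR_n = 0.75 × 0.6 × 90 × 0.1767 × 30 = 214.8 kips.
Base metal (shear rupture): φR_n = 0.75 × 0.6 × 65 × 0.75 × 30 = 658.1 kips.
Governing: weld metal.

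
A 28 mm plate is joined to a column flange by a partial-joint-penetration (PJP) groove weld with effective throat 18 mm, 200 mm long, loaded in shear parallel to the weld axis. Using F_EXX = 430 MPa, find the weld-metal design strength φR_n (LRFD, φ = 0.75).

φR_n ≈ 697 kN

Effective throat (given) t_e = 18 mm.
A_we = 18 × 200 = 3600 mm².
F_nw = 0.6 F_EXX = 258 MPa.
φR_n = 0.75 × 258 × 3600 × 10⁻³ = 696.6 kN.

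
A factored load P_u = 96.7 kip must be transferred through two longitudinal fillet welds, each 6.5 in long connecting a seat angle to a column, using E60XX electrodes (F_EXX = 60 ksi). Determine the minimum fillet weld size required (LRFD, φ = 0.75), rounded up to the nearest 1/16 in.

w = 7/16 in

Total weld length L = 13 in.
Required throat t_e = P_u / (φ × 0.6 F_EXX × L) = 96.7 / (0.75 × 0.6 × 60 × 13) = 0.2755 in.
Required leg w = t_e / 0.707 = 0.3897 in → use 7/16 in.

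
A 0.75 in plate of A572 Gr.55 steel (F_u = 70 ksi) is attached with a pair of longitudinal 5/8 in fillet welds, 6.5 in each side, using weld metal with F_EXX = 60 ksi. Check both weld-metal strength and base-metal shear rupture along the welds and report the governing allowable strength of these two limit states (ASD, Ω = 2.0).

t_e = 0.707 × 0.625 = 0.4419 in; L = 13 in.
Weld metal: R_n/Ω = (1/2.0) × 0.6 × 60 × 0.4419 × 13 = 103.4 kip.
Base metal (shear rupture): R_n/Ω = (1/2.0) × 0.6 × 70 × 0.75 × 13 = 204.8 kip.
Governing: weld metal.

R_n/Ω ≈ 103 kip (weld metal governs)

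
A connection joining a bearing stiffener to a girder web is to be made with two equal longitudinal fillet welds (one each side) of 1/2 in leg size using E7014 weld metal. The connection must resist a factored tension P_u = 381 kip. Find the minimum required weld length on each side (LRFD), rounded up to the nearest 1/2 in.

L = 17.5 in on each side

E70XX → F_EXX = 70 ksi.
Throat t_e = 0.707 × 0.5 = 0.3535 in.
φr_n = 0.75 × 0.6 × 70 × 0.3535 = 11.14 kip/in.
L_req = P_u / φr_n = 381 / 11.14 = 34.22 in total.
Per side: 34.22 / 2 = 17.11 in.
Round up → use L = 17.5 in on each side.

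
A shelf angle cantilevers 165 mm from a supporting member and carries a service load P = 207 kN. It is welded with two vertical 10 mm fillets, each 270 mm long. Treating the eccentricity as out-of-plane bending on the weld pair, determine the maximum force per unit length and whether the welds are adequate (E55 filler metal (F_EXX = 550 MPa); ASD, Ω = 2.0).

L_w = 2 × 270 = 540 mm; section modulus (unit throat) S = 2 × L²/6 = 24300 mm².
Direct shear f_v = P/L_w = 207×10³/540 = 383.3 N/mm.
Moment M = P × e = 207×10³ × 165 = 34155000 N·mm; bending f_b = M/S = 1406 N/mm.
f_max = √(f_v² + f_b²) = √(383.3² + 1406²) = 1457 N/mm.
r_n/Ω = (1/2.0) × 0.6 × 550 × (0.707 × 10) = 1167 N/mm → NOT adequate.

f_max ≈ 1460 N/mm; NOT adequate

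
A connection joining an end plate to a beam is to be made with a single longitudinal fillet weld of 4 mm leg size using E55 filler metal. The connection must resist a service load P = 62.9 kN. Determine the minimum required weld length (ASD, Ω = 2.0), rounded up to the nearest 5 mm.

E55XX → F_EXX = 550 MPa.
Throat t_e = 0.707 × 4 = 2.828 mm.
r_n/Ω = (0.6 × 550 × 2.828) / 2.0 = 466.6 N/mm = 0.4666 kN/mm.
L_req = P / (r_n/Ω) = 62.9 / 0.4666 = 134.8 mm total.
Round up → use L = 135 mm.

L = 135 mm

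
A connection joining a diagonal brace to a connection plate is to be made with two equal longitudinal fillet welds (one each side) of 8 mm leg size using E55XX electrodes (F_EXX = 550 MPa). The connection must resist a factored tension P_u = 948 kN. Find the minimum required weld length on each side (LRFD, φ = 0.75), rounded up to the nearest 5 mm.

Throat t_e = 0.707 × 8 = 5.656 mm.
φr_n = 0.75 × 0.6 × 550 × 5.656 × 10⁻³ = 1.4 kN/mm.
L_req = P_u / φr_n = 948 / 1.4 = 677.2 mm total.
Per side: 677.2 / 2 = 338.6 mm.
Round up → use L = 340 mm on each side.

L = 340 mm on each side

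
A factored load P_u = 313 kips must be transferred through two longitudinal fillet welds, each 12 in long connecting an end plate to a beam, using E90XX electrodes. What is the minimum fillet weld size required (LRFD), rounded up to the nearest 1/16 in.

w = 1/2 in

E90XX → F_EXX = 90 ksi.
Total weld length L = 24 in.
Required throat t_e = P_u / (φ × 0.6 F_EXX × L) = 313 / (0.75 × 0.6 × 90 × 24) = 0.322 in.
Required leg w = t_e / 0.707 = 0.4555 in → use 1/2 in.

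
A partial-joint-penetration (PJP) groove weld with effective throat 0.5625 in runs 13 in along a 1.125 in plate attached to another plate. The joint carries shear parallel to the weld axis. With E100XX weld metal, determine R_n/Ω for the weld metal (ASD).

E100XX → F_EXX = 100 ksi.
Effective throat (given) t_e = 0.5625 in.
A_we = 0.5625 × 13 = 7.312 in².
F_nw = 0.6 F_EXX = 60 ksi.
R_n/Ω = (60 × 7.312) / 2.0 = 219.4 kip.

R_n/Ω ≈ 219 kip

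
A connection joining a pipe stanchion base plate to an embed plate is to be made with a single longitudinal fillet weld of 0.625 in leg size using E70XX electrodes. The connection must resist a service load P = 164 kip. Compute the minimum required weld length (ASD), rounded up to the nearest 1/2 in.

L = 18 in

E70XX → F_EXX = 70 ksi.
Throat t_e = 0.707 × 0.625 = 0.4419 in.
r_n/Ω = (0.6 × 70 × 0.4419) / 2.0 = 9.279 kip/in.
L_req = P / (r_n/Ω) = 164 / 9.279 = 17.67 in total.
Round up → use L = 18 in.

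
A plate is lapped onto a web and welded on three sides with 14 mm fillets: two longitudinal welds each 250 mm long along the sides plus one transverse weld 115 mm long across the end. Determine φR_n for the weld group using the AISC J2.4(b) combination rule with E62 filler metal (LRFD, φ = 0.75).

E62XX → F_EXX = 620 MPa.
t_e = 0.707 × 14 = 9.898 mm.
R_nwl = 0.6 × 620 × 9.898 × 500 × 10⁻³ = 1841 kN (longitudinal, 2 welds).
R_nwt = 0.6 × 620 × 9.898 × 115 × 10⁻³ = 423.4 kN (transverse, base value).
(i) R_nwl + R_nwt = 2264 kN; (ii) 0.85 R_nwl + 1.5 R_nwt = 2200 kN.
R_n = max = 2264 kN [governs: (i)]; φR_n = 1698 kN.

φR_n ≈ 1700 kN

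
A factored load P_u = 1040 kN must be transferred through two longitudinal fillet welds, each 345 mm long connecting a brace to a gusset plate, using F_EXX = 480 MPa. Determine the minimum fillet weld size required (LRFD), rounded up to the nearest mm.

Total weld length L = 690 mm.
Required throat t_e = P_u / (φ × 0.6 F_EXX × L) = 1040 / (0.75 × 0.6 × 480 × 690 × 10⁻³) = 6.978 mm.
Required leg w = t_e / 0.707 = 9.87 mm → use 10 mm.

w = 10 mm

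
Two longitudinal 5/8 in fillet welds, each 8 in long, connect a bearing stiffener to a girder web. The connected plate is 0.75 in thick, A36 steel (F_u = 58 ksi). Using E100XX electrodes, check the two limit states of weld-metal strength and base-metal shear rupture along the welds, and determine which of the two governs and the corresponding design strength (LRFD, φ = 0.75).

φR_n ≈ 313 kips (base-metal shear rupture governs)

E100XX → F_EXX = 100 ksi.
t_e = 0.707 × 0.625 = 0.4419 in; L = 16 in.
Weld metal: φR_n = 0.75 × 0.6 × 100 × 0.4419 × 16 = 318.1 kips.
Base metal (shear rupture): φR_n = 0.75 × 0.6 × 58 × 0.75 × 16 = 313.2 kips.
Governing: base-metal shear rupture.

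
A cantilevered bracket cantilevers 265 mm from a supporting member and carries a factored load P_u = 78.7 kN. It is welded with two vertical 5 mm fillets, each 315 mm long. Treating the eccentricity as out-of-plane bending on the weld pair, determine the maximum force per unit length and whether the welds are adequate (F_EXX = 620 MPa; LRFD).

L_w = 2 × 315 = 630 mm; section modulus (unit throat) S = 2 × L²/6 = 33080 mm².
Direct shear f_v = P/L_w = 78.7×10³/630 = 124.9 N/mm.
Moment M = P × e = 78.7×10³ × 265 = 20856000 N·mm; bending f_b = M/S = 630.6 N/mm.
f_max = √(f_v² + f_b²) = √(124.9² + 630.6²) = 642.8 N/mm.
φr_n = 0.75 × 0.6 × 620 × (0.707 × 5) = 986.3 N/mm → adequate.

f_max ≈ 643 N/mm; adequate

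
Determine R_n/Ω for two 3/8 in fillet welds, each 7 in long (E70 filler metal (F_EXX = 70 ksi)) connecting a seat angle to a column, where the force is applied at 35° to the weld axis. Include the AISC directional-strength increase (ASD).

t_e = 0.707 × 0.375 = 0.2651 in; A_we = 0.2651 × 14 = 3.712 in².
Directional factor: 1.0 + 0.5 sin^1.5(35°) = 1.217.
F_nw = 0.6 × 70 × 1.217 = 51.12 ksi.
R_n/Ω = (51.12 × 3.712) / 2.0 = 94.88 kip.

R_n/Ω ≈ 94.9 kip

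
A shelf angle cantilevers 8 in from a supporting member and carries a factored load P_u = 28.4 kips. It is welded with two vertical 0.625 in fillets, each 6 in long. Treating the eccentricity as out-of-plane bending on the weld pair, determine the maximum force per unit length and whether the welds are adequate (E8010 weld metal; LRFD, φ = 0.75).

f_max ≈ 19.1 kip/in; NOT adequate

E80XX → F_EXX = 80 ksi.
L_w = 2 × 6 = 12 in; section modulus (unit throat) S = 2 × L²/6 = 12 in².
Direct shear f_v = P/L_w = 28.4/12 = 2.367 kip/in.
Moment M = P × e = 28.4 × 8 = 227.2 kip·in; bending f_b = M/S = 18.93 kip/in.
f_max = √(f_v² + f_b²) = √(2.367² + 18.93²) = 19.08 kip/in.
φr_n = 0.75 × 0.6 × 80 × (0.707 × 0.625) = 15.91 kip/in → NOT adequate.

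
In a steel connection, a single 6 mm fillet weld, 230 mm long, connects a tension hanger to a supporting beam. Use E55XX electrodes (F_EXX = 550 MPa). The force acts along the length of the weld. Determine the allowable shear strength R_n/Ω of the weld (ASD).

R_n/Ω ≈ 161 kN

Effective throat t_e = 0.707 × 6 = 4.242 mm.
Total length L = 230 mm; A_we = 4.242 × 230 = 975.7 mm².
F_nw = 0.6 F_EXX = 0.6 × 550 = 330 MPa.
R_n = 330 × 975.7 × 10⁻³ = 322 kN; R_n/Ω = 322/2.0 = 161 kN.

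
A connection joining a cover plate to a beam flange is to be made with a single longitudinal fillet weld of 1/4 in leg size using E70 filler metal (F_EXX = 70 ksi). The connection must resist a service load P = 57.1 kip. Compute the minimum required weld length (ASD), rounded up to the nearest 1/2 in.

Throat t_e = 0.707 × 0.25 = 0.1767 in.
r_n/Ω = (0.6 × 70 × 0.1767) / 2.0 = 3.712 kip/in.
L_req = P / (r_n/Ω) = 57.1 / 3.712 = 15.38 in total.
Round up → use L = 15.5 in.

L = 15.5 in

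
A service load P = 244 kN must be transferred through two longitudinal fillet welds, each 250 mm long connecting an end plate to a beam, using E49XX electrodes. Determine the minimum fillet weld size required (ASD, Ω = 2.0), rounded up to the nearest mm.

E49XX → F_EXX = 490 MPa.
Total weld length L = 500 mm.
Required throat t_e = P × Ω / (0.6 F_EXX × L) = 244 × 2.0 / (0.6 × 490 × 500 × 10⁻³) = 3.32 mm.
Required leg w = t_e / 0.707 = 4.696 mm → use 5 mm.

w = 5 mm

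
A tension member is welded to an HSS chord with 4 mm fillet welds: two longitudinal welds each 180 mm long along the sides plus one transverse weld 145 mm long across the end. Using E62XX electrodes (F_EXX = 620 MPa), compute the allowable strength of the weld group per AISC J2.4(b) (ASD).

R_n/Ω ≈ 275 kN

t_e = 0.707 × 4 = 2.828 mm.
R_nwl = 0.6 × 620 × 2.828 × 360 × 10⁻³ = 378.7 kN (longitudinal, 2 welds).
R_nwt = 0.6 × 620 × 2.828 × 145 × 10⁻³ = 152.5 kN (transverse, base value).
(i) R_nwl + R_nwt = 531.3 kN; (ii) 0.85 R_nwl + 1.5 R_nwt = 550.7 kN.
R_n = max = 550.7 kN [governs: (ii)]; R_n/Ω = 275.4 kN.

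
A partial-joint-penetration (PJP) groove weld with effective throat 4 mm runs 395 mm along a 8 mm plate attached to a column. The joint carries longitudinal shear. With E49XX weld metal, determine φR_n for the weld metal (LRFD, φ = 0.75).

φR_n ≈ 348 kN

E49XX → F_EXX = 490 MPa.
Effective throat (given) t_e = 4 mm.
A_we = 4 × 395 = 1580 mm².
F_nw = 0.6 F_EXX = 294 MPa.
φR_n = 0.75 × 294 × 1580 × 10⁻³ = 348.4 kN.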